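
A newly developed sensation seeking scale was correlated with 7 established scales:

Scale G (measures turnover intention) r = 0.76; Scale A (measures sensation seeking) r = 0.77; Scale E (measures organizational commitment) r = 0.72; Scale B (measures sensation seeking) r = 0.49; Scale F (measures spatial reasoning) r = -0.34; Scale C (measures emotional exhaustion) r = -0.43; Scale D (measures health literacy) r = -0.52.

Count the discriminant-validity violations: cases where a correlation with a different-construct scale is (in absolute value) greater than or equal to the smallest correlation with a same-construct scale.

Convergent (same construct = sensation seeking): Scale A, Scale B.
Smallest convergent = 0.49. Discriminant |r|: 0.76, 0.72, 0.34, 0.43, 0.52; count ≥ 0.49 → 3.

3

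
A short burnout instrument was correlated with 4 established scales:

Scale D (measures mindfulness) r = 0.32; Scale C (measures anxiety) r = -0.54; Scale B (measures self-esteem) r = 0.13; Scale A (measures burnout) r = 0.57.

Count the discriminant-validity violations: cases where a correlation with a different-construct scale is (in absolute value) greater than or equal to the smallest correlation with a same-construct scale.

Convergent (same construct = burnout): Scale A.
Smallest convergent = 0.57. Discriminant |r|: 0.32, 0.54, 0.13; count ≥ 0.57 → 0.

0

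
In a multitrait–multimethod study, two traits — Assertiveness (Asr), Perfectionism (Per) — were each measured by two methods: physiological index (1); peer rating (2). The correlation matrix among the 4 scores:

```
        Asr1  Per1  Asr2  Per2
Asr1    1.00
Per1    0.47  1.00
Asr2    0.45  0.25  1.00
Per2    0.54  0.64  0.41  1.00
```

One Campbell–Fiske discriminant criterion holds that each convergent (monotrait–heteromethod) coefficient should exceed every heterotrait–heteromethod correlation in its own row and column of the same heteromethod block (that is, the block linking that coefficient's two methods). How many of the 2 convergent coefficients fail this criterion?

1

Convergent coefficients and their comparison sets:
Asr (methods 1·2): 0.45 vs {0.54, 0.25} → fail.
Per (methods 1·2): 0.64 vs {0.25, 0.54} → pass.
1 of 2 fail.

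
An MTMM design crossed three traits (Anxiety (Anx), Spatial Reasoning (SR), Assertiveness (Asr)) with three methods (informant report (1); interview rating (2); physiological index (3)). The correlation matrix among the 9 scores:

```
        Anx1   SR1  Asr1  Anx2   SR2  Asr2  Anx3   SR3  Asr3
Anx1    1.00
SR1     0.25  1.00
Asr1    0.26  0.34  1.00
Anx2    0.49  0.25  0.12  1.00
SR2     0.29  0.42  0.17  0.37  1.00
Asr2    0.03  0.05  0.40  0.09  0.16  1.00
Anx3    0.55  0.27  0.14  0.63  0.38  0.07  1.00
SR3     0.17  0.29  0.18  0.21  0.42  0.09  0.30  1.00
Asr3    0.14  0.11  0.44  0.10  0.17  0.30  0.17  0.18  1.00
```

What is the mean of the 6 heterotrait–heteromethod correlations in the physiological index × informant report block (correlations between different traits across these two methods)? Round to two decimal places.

HTHM values (method 3 × method 1): 0.27, 0.14, 0.17, 0.18, 0.14, 0.11; mean = 1.01/6 = 0.17.

0.17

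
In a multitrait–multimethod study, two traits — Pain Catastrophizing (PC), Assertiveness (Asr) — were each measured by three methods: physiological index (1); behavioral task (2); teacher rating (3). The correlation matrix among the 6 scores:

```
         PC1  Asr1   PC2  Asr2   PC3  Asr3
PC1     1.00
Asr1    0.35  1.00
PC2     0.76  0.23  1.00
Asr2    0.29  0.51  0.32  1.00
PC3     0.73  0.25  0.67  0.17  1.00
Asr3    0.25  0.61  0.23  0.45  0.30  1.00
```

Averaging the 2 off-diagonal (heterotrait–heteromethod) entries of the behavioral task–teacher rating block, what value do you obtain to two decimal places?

0.20

HTHM values (method 2 × method 3): 0.23, 0.17; mean = 0.40/2 = 0.20.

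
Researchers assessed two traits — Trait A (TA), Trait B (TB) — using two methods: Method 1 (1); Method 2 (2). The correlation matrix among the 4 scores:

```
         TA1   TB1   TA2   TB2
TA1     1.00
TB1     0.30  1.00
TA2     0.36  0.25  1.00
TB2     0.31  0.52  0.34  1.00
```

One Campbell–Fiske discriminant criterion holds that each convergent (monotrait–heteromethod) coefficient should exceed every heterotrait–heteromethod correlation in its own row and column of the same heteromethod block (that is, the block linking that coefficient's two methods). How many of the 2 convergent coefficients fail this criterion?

0

Each convergent coefficient versus the relevant comparison correlations:
TA (methods 1·2): 0.36 vs {0.31, 0.25} → pass.
TB (methods 1·2): 0.52 vs {0.25, 0.31} → pass.
0 of 2 fail.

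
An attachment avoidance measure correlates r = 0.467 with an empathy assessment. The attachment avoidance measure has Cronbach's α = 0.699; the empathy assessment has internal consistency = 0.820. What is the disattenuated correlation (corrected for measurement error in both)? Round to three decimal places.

r_true = r_obs / √(r_xx · r_yy) = 0.467 / √(0.699 × 0.820) = 0.467 / √0.573180 = 0.467 / 0.7571 ≈ 0.617.

0.617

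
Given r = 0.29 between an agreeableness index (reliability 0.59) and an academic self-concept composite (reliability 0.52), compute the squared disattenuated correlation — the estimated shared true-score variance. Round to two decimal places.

Disattenuated r = 0.29 / √(0.59 × 0.52) = 0.29 / 0.5539 = 0.5236.
Shared true-score variance = 0.5236² = 0.2742 ≈ 0.27.

0.27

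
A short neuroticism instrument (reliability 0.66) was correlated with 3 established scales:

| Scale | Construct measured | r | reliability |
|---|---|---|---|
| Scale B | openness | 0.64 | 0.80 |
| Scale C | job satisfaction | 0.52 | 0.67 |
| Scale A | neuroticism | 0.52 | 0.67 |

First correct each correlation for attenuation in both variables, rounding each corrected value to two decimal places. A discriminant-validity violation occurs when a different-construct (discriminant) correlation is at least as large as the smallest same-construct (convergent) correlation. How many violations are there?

Disattenuated r (r / √(r_scale · r_new)):
  Scale B (disc): 0.64 / √(0.80·0.66) = 0.88
  Scale C (disc): 0.52 / √(0.67·0.66) = 0.78
  Scale A (conv): 0.52 / √(0.67·0.66) = 0.78
Smallest convergent = 0.78. Discriminant values: 0.88, 0.78; count ≥ 0.78 → 2.

2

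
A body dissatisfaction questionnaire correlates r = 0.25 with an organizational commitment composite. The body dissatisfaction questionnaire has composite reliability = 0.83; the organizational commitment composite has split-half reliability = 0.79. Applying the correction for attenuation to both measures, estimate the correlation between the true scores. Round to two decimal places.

0.31

r_true = r_obs / √(r_xx · r_yy) = 0.25 / √(0.83 × 0.79) = 0.25 / √0.6557 = 0.25 / 0.8098 ≈ 0.31.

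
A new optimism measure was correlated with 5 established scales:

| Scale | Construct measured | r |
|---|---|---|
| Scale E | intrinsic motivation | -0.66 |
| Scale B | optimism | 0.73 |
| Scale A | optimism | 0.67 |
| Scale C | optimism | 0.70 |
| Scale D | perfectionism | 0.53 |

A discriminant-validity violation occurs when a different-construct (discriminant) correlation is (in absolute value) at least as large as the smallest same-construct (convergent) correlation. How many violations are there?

Convergent (same construct = optimism): Scale B, Scale A, Scale C.
Smallest convergent = 0.67. Discriminant |r|: 0.66, 0.53; count ≥ 0.67 → 0.

0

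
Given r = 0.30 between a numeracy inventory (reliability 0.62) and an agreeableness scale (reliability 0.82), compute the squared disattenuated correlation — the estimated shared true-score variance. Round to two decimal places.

Disattenuated r = 0.30 / √(0.62 × 0.82) = 0.30 / 0.7130 = 0.4208.
Shared true-score variance = 0.4208² = 0.1771 ≈ 0.18.

0.18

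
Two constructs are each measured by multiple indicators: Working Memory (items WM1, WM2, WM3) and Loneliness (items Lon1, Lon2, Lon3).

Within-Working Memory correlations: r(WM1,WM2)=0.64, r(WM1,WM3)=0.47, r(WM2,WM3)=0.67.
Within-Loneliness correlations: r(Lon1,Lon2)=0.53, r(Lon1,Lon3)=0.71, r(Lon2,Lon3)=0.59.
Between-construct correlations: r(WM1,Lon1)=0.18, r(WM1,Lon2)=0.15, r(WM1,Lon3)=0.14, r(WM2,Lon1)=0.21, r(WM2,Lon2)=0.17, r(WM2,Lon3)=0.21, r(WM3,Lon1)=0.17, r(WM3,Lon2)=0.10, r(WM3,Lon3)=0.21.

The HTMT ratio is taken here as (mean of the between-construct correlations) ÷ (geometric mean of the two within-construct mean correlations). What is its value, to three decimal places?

Mean heterotrait r = 1.54/9 = 0.1711.
Mean within-WM = 1.78/3 = 0.5933; mean within-Lon = 1.83/3 = 0.6100.
Geometric mean = √(0.5933 × 0.6100) = 0.6016.
HTMT = 0.1711 / 0.6016 = 0.284.

0.284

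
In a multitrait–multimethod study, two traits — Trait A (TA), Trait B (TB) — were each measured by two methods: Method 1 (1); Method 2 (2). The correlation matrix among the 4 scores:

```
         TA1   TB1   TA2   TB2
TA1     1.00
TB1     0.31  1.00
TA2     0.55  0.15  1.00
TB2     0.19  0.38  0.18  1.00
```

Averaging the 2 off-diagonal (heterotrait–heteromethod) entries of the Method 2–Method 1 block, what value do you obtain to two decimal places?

HTHM values (method 2 × method 1): 0.15, 0.19; mean = 0.34/2 = 0.17.

0.17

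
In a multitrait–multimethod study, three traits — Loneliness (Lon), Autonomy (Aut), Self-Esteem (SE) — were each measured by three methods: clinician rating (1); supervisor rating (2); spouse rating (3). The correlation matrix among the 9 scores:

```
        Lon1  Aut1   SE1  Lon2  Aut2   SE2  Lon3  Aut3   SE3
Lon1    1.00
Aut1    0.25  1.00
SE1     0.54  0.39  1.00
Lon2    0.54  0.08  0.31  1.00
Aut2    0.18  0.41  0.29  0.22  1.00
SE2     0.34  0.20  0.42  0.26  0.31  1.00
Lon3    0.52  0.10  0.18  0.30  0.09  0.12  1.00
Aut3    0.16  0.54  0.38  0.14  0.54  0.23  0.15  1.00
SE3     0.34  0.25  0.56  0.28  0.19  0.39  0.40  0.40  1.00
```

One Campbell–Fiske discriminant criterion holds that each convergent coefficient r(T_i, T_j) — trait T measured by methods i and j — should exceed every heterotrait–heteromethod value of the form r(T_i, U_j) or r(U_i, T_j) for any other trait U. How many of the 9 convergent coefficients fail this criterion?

0

Checking each validity diagonal entry against its comparison values:
Lon (methods 1·2): 0.54 vs {0.18, 0.08, 0.34, 0.31} → pass.
Lon (methods 1·3): 0.52 vs {0.16, 0.10, 0.34, 0.18} → pass.
Lon (methods 2·3): 0.30 vs {0.14, 0.09, 0.28, 0.12} → pass.
Aut (methods 1·2): 0.41 vs {0.08, 0.18, 0.20, 0.29} → pass.
Aut (methods 1·3): 0.54 vs {0.10, 0.16, 0.25, 0.38} → pass.
Aut (methods 2·3): 0.54 vs {0.09, 0.14, 0.19, 0.23} → pass.
SE (methods 1·2): 0.42 vs {0.31, 0.34, 0.29, 0.20} → pass.
SE (methods 1·3): 0.56 vs {0.18, 0.34, 0.38, 0.25} → pass.
SE (methods 2·3): 0.39 vs {0.12, 0.28, 0.23, 0.19} → pass.
0 of 9 fail.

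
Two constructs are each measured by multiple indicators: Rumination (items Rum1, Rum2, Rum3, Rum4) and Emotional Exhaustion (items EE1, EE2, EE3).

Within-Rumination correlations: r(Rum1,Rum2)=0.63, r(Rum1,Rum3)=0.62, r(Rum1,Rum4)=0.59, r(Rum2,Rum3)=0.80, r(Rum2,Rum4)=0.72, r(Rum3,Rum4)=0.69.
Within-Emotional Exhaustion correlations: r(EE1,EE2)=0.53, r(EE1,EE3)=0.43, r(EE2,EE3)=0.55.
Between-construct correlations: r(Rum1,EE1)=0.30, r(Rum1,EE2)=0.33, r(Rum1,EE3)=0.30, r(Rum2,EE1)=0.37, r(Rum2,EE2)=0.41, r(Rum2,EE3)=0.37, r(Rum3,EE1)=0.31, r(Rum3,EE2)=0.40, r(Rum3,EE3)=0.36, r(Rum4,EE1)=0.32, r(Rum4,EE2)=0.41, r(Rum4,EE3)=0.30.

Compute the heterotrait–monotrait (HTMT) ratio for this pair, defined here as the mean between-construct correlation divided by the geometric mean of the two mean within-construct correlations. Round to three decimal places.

0.598

Mean between = 4.18/12 = 0.3483.
Mean within-Rum = 4.05/6 = 0.6750; mean within-EE = 1.51/3 = 0.5033.
Geometric mean = √(0.6750 × 0.5033) = 0.5829.
HTMT = 0.3483 / 0.5829 = 0.598.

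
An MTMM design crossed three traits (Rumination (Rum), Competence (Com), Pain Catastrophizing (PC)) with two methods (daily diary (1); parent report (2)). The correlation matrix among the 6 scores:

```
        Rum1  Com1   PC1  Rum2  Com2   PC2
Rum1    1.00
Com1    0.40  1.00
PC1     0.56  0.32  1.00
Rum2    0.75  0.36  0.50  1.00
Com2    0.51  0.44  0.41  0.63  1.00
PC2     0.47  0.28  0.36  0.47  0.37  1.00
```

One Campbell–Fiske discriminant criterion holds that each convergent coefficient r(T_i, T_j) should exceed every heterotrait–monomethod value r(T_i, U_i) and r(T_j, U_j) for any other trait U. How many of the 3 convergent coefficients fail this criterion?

Each convergent coefficient versus the relevant comparison correlations:
Rum (methods 1·2): 0.75 vs {0.40, 0.63, 0.56, 0.47} → pass.
Com (methods 1·2): 0.44 vs {0.40, 0.63, 0.32, 0.37} → fail.
PC (methods 1·2): 0.36 vs {0.56, 0.47, 0.32, 0.37} → fail.
2 of 3 fail.

2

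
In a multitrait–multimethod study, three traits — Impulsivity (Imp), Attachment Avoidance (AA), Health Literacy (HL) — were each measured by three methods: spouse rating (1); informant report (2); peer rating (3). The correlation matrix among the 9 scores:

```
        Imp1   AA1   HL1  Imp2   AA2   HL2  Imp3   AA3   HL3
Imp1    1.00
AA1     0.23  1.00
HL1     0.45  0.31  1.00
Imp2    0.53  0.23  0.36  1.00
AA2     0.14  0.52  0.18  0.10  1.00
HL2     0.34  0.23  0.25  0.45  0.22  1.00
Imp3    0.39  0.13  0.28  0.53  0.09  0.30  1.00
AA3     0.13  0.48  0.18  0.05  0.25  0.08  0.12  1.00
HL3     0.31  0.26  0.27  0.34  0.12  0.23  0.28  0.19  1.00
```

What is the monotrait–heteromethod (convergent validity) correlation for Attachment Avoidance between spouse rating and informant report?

Same trait (AA), different methods: r(AA1, AA2) = 0.52.

0.52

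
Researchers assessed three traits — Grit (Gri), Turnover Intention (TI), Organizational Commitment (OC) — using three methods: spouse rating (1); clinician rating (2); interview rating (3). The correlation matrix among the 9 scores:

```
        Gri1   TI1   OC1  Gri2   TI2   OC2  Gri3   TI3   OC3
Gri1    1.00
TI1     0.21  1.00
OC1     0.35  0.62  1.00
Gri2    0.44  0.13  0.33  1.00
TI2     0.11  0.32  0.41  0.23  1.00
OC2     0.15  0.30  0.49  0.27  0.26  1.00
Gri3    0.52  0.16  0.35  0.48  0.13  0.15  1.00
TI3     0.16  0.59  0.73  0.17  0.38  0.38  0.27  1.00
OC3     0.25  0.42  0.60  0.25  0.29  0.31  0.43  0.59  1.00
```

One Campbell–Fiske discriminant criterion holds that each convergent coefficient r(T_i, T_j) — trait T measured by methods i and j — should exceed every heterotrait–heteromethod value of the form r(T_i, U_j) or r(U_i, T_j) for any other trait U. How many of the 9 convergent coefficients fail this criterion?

Each convergent coefficient versus the relevant comparison correlations:
Gri (methods 1·2): 0.44 vs {0.11, 0.13, 0.15, 0.33} → pass.
Gri (methods 1·3): 0.52 vs {0.16, 0.16, 0.25, 0.35} → pass.
Gri (methods 2·3): 0.48 vs {0.17, 0.13, 0.25, 0.15} → pass.
TI (methods 1·2): 0.32 vs {0.13, 0.11, 0.30, 0.41} → fail.
TI (methods 1·3): 0.59 vs {0.16, 0.16, 0.42, 0.73} → fail.
TI (methods 2·3): 0.38 vs {0.13, 0.17, 0.29, 0.38} → fail.
OC (methods 1·2): 0.49 vs {0.33, 0.15, 0.41, 0.30} → pass.
OC (methods 1·3): 0.60 vs {0.35, 0.25, 0.73, 0.42} → fail.
OC (methods 2·3): 0.31 vs {0.15, 0.25, 0.38, 0.29} → fail.
5 of 9 fail.

5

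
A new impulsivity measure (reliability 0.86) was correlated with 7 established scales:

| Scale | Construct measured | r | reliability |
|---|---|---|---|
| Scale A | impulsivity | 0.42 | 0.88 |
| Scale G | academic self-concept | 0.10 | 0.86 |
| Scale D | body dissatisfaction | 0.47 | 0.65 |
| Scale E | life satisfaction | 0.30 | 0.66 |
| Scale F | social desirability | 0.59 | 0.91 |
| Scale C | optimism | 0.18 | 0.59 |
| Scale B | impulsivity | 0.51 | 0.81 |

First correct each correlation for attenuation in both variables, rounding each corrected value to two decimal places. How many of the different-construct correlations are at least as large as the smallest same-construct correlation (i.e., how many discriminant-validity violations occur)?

Disattenuated r (r / √(r_scale · r_new)):
  Scale A (conv): 0.42 / √(0.88·0.86) = 0.48
  Scale G (disc): 0.10 / √(0.86·0.86) = 0.12
  Scale D (disc): 0.47 / √(0.65·0.86) = 0.63
  Scale E (disc): 0.30 / √(0.66·0.86) = 0.40
  Scale F (disc): 0.59 / √(0.91·0.86) = 0.67
  Scale C (disc): 0.18 / √(0.59·0.86) = 0.25
  Scale B (conv): 0.51 / √(0.81·0.86) = 0.61
Smallest convergent = 0.48. Discriminant values: 0.12, 0.63, 0.40, 0.67, 0.25; count ≥ 0.48 → 2.

2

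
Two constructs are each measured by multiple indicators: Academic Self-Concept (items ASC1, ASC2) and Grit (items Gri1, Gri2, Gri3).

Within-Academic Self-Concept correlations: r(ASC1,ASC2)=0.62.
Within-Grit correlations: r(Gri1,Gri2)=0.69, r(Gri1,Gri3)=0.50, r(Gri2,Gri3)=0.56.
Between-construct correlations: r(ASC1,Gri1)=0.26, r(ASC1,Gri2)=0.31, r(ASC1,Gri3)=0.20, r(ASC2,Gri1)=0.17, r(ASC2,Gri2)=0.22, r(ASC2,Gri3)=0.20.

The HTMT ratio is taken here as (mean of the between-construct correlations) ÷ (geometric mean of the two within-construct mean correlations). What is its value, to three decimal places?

Mean heterotrait r = 1.36/6 = 0.2267.
Mean within-ASC = 0.62/1 = 0.6200; mean within-Gri = 1.75/3 = 0.5833.
Geometric mean = √(0.6200 × 0.5833) = 0.6014.
HTMT = 0.2267 / 0.6014 = 0.377.

0.377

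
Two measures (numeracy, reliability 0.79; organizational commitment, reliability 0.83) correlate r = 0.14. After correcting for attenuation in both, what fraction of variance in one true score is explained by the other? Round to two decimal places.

Disattenuated r = 0.14 / √(0.79 × 0.83) = 0.14 / 0.8098 = 0.1729.
Shared true-score variance = 0.1729² = 0.0299 ≈ 0.03.

0.03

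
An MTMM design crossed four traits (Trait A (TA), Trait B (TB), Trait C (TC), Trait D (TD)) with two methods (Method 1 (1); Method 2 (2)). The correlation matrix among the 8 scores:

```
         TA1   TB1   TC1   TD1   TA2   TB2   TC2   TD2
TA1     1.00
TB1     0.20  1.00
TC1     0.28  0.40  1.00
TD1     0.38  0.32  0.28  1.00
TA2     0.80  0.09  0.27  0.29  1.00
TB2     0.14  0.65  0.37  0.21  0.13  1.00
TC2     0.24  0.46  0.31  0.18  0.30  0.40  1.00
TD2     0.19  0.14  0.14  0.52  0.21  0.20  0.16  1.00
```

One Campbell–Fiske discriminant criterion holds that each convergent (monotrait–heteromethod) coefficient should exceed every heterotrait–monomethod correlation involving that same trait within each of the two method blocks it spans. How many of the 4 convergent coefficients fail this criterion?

1

Checking each validity diagonal entry against its comparison values:
TA (methods 1·2): 0.80 vs {0.20, 0.13, 0.28, 0.30, 0.38, 0.21} → pass.
TB (methods 1·2): 0.65 vs {0.20, 0.13, 0.40, 0.40, 0.32, 0.20} → pass.
TC (methods 1·2): 0.31 vs {0.28, 0.30, 0.40, 0.40, 0.28, 0.16} → fail.
TD (methods 1·2): 0.52 vs {0.38, 0.21, 0.32, 0.20, 0.28, 0.16} → pass.
1 of 4 fail.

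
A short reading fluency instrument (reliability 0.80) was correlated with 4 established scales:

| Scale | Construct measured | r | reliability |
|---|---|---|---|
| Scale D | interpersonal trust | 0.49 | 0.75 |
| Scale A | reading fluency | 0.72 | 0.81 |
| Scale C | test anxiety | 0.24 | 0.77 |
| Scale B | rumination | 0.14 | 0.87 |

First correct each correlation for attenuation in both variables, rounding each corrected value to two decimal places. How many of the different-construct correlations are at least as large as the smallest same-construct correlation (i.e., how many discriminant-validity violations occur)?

0

Disattenuated r (r / √(r_scale · r_new)):
  Scale D (disc): 0.49 / √(0.75·0.80) = 0.63
  Scale A (conv): 0.72 / √(0.81·0.80) = 0.89
  Scale C (disc): 0.24 / √(0.77·0.80) = 0.31
  Scale B (disc): 0.14 / √(0.87·0.80) = 0.17
Smallest convergent = 0.89. Discriminant values: 0.63, 0.31, 0.17; count ≥ 0.89 → 0.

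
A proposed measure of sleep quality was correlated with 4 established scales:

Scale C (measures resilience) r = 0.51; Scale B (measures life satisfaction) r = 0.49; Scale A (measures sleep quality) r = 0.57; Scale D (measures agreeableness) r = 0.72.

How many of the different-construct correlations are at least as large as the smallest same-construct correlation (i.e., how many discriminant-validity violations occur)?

1

Convergent (same construct = sleep quality): Scale A.
Smallest convergent = 0.57. Discriminant values: 0.51, 0.49, 0.72; count ≥ 0.57 → 1.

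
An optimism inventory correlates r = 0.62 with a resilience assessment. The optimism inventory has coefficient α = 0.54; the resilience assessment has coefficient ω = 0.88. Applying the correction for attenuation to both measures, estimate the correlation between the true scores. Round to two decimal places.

r_true = r_obs / √(r_xx · r_yy) = 0.62 / √(0.54 × 0.88) = 0.62 / √0.4752 = 0.62 / 0.6893 ≈ 0.90.

0.90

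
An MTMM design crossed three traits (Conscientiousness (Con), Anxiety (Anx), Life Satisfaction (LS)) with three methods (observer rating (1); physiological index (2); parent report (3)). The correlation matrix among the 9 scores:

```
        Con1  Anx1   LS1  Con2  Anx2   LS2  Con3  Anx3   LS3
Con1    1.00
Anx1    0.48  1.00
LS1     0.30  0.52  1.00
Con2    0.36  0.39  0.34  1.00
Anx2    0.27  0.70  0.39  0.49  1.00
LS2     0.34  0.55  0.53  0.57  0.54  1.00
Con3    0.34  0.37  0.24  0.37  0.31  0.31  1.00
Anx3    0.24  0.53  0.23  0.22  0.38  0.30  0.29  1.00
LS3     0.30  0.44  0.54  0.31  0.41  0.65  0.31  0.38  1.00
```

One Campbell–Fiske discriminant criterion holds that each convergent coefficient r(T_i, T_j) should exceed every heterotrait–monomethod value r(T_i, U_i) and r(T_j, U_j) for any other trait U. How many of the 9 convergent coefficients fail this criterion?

Each convergent coefficient versus the relevant comparison correlations:
Con (methods 1·2): 0.36 vs {0.48, 0.49, 0.30, 0.57} → fail.
Con (methods 1·3): 0.34 vs {0.48, 0.29, 0.30, 0.31} → fail.
Con (methods 2·3): 0.37 vs {0.49, 0.29, 0.57, 0.31} → fail.
Anx (methods 1·2): 0.70 vs {0.48, 0.49, 0.52, 0.54} → pass.
Anx (methods 1·3): 0.53 vs {0.48, 0.29, 0.52, 0.38} → pass.
Anx (methods 2·3): 0.38 vs {0.49, 0.29, 0.54, 0.38} → fail.
LS (methods 1·2): 0.53 vs {0.30, 0.57, 0.52, 0.54} → fail.
LS (methods 1·3): 0.54 vs {0.30, 0.31, 0.52, 0.38} → pass.
LS (methods 2·3): 0.65 vs {0.57, 0.31, 0.54, 0.38} → pass.
5 of 9 fail.

5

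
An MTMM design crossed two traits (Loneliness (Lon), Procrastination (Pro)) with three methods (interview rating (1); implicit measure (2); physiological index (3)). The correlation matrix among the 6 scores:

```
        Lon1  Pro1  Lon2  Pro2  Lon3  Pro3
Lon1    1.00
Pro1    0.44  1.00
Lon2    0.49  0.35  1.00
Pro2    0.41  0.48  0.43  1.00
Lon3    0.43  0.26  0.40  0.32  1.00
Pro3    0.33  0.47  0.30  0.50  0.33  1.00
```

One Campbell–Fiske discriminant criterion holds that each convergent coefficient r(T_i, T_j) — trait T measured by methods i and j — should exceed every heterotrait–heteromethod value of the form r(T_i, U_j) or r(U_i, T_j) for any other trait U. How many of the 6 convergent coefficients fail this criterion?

0

Checking each validity diagonal entry against its comparison values:
Lon (methods 1·2): 0.49 vs {0.41, 0.35} → pass.
Lon (methods 1·3): 0.43 vs {0.33, 0.26} → pass.
Lon (methods 2·3): 0.40 vs {0.30, 0.32} → pass.
Pro (methods 1·2): 0.48 vs {0.35, 0.41} → pass.
Pro (methods 1·3): 0.47 vs {0.26, 0.33} → pass.
Pro (methods 2·3): 0.50 vs {0.32, 0.30} → pass.
0 of 6 fail.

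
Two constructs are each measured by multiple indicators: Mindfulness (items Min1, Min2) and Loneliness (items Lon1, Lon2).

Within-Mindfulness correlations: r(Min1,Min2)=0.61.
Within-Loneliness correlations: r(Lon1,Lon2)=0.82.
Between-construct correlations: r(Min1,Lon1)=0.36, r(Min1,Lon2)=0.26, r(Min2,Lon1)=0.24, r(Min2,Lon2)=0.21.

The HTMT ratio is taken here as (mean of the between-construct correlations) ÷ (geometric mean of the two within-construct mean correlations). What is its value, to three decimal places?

0.378

Between-construct mean = 1.07/4 = 0.2675.
Mean within-Min = 0.61/1 = 0.6100; mean within-Lon = 0.82/1 = 0.8200.
Geometric mean = √(0.6100 × 0.8200) = 0.7072.
HTMT = 0.2675 / 0.7072 = 0.378.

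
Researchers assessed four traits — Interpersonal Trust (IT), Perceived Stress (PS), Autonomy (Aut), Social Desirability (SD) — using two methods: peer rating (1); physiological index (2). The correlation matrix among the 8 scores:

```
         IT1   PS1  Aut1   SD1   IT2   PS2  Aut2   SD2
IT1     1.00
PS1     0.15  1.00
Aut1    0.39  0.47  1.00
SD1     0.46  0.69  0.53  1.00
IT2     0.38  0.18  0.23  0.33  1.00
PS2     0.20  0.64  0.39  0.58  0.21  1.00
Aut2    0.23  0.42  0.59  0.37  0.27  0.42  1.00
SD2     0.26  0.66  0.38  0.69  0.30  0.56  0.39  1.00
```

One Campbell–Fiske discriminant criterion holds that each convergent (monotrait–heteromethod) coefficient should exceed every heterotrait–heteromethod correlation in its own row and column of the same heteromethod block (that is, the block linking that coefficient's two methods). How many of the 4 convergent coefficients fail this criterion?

1

Checking each validity diagonal entry against its comparison values:
IT (methods 1·2): 0.38 vs {0.20, 0.18, 0.23, 0.23, 0.26, 0.33} → pass.
PS (methods 1·2): 0.64 vs {0.18, 0.20, 0.42, 0.39, 0.66, 0.58} → fail.
Aut (methods 1·2): 0.59 vs {0.23, 0.23, 0.39, 0.42, 0.38, 0.37} → pass.
SD (methods 1·2): 0.69 vs {0.33, 0.26, 0.58, 0.66, 0.37, 0.38} → pass.
1 of 4 fail.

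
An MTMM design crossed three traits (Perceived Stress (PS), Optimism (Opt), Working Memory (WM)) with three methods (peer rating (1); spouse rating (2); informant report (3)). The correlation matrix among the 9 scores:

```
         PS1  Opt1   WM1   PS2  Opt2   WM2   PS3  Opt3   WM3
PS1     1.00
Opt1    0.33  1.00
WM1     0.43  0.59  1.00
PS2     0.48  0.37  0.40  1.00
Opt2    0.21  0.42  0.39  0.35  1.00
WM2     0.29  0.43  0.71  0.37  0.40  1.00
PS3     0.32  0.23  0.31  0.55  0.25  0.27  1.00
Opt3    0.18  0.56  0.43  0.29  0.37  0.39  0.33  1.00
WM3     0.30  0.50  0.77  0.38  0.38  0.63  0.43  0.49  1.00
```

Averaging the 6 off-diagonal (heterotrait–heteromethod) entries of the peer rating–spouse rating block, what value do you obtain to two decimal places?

HTHM values (method 1 × method 2): 0.21, 0.29, 0.37, 0.43, 0.40, 0.39; mean = 2.09/6 = 0.35.

0.35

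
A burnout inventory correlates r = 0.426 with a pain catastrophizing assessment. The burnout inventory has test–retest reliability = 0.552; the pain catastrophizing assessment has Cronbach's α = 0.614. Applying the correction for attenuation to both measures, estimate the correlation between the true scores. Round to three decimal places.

r_true = r_obs / √(r_xx · r_yy) = 0.426 / √(0.552 × 0.614) = 0.426 / √0.338928 = 0.426 / 0.5822 ≈ 0.732.

0.732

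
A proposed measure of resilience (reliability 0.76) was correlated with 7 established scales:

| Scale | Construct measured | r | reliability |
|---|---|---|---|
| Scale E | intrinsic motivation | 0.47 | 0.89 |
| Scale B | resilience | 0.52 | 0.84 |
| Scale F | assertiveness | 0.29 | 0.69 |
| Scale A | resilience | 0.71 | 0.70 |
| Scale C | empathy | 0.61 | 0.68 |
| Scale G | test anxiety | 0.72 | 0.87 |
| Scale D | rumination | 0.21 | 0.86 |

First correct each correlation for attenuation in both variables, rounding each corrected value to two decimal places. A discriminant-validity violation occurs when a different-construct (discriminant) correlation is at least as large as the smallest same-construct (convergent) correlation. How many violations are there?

2

Disattenuated r (r / √(r_scale · r_new)):
  Scale E (disc): 0.47 / √(0.89·0.76) = 0.57
  Scale B (conv): 0.52 / √(0.84·0.76) = 0.65
  Scale F (disc): 0.29 / √(0.69·0.76) = 0.40
  Scale A (conv): 0.71 / √(0.70·0.76) = 0.97
  Scale C (disc): 0.61 / √(0.68·0.76) = 0.85
  Scale G (disc): 0.72 / √(0.87·0.76) = 0.89
  Scale D (disc): 0.21 / √(0.86·0.76) = 0.26
Smallest convergent = 0.65. Discriminant values: 0.57, 0.40, 0.85, 0.89, 0.26; count ≥ 0.65 → 2.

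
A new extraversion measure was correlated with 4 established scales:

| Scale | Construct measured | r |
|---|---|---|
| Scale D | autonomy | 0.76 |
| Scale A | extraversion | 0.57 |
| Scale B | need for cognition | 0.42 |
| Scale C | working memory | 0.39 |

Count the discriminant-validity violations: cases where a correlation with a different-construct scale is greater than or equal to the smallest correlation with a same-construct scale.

Convergent (same construct = extraversion): Scale A.
Smallest convergent = 0.57. Discriminant values: 0.76, 0.42, 0.39; count ≥ 0.57 → 1.

1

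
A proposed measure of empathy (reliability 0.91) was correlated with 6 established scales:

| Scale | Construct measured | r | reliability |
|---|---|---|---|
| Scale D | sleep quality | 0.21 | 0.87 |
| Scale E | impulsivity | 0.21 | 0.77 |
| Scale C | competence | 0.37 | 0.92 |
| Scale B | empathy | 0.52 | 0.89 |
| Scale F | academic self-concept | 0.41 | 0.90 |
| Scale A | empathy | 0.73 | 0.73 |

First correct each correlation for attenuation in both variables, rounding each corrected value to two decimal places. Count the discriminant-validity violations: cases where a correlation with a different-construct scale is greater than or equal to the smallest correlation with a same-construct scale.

0

Disattenuated r (r / √(r_scale · r_new)):
  Scale D (disc): 0.21 / √(0.87·0.91) = 0.24
  Scale E (disc): 0.21 / √(0.77·0.91) = 0.25
  Scale C (disc): 0.37 / √(0.92·0.91) = 0.40
  Scale B (conv): 0.52 / √(0.89·0.91) = 0.58
  Scale F (disc): 0.41 / √(0.90·0.91) = 0.45
  Scale A (conv): 0.73 / √(0.73·0.91) = 0.90
Smallest convergent = 0.58. Discriminant values: 0.24, 0.25, 0.40, 0.45; count ≥ 0.58 → 0.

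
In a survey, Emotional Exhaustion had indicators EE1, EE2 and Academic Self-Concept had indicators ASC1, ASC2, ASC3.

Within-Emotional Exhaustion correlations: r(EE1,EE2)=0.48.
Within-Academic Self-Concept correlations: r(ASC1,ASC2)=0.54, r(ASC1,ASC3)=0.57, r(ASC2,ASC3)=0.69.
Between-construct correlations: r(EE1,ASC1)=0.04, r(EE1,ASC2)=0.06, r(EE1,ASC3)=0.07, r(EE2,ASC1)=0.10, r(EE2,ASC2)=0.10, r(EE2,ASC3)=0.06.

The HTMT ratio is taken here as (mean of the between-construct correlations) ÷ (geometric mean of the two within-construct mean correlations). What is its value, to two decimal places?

0.13

Mean heterotrait r = 0.43/6 = 0.0717.
Mean within-EE = 0.48/1 = 0.4800; mean within-ASC = 1.80/3 = 0.6000.
Geometric mean = √(0.4800 × 0.6000) = 0.5367.
HTMT = 0.0717 / 0.5367 = 0.13.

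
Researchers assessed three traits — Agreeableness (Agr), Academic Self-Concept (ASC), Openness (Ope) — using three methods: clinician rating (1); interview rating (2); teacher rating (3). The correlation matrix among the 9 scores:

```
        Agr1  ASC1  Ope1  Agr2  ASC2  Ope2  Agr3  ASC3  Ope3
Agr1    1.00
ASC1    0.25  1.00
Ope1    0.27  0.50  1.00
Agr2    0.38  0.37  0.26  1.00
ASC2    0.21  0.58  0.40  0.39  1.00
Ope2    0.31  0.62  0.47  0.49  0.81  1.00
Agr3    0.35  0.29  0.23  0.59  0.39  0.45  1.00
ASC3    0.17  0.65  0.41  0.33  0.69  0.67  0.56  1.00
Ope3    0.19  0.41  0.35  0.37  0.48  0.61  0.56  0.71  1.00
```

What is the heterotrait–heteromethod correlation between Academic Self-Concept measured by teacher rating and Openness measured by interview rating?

0.67

Different traits and methods: r(ASC3, Ope2) = 0.67.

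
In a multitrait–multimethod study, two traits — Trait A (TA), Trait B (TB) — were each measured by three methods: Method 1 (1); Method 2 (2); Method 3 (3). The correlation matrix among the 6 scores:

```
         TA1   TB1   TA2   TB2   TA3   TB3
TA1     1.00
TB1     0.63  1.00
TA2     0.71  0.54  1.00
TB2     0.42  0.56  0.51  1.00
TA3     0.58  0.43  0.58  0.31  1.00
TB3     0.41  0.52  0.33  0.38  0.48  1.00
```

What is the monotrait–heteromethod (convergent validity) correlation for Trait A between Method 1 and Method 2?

Same trait (TA), different methods: r(TA1, TA2) = 0.71.

0.71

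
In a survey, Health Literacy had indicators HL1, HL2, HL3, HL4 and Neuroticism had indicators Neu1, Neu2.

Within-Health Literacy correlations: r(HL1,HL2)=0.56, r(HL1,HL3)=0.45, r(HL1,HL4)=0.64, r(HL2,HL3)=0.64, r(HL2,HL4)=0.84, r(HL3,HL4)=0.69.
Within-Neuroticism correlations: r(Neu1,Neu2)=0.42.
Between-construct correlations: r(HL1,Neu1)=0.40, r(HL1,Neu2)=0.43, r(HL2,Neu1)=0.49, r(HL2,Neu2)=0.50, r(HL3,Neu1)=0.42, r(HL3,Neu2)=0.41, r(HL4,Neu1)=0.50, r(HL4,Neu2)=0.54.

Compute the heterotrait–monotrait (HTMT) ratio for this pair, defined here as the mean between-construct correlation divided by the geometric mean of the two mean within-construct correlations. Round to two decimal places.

0.89

Mean between = 3.69/8 = 0.4613.
Mean within-HL = 3.82/6 = 0.6367; mean within-Neu = 0.42/1 = 0.4200.
Geometric mean = √(0.6367 × 0.4200) = 0.5171.
HTMT = 0.4613 / 0.5171 = 0.89.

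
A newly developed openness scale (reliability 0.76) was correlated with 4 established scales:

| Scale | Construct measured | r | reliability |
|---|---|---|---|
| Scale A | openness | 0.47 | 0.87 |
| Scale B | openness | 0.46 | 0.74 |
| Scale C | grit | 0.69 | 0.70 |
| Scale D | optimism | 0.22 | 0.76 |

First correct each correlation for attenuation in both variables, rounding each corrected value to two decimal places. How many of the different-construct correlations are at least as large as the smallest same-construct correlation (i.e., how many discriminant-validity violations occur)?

1

Disattenuated r (r / √(r_scale · r_new)):
  Scale A (conv): 0.47 / √(0.87·0.76) = 0.58
  Scale B (conv): 0.46 / √(0.74·0.76) = 0.61
  Scale C (disc): 0.69 / √(0.70·0.76) = 0.95
  Scale D (disc): 0.22 / √(0.76·0.76) = 0.29
Smallest convergent = 0.58. Discriminant values: 0.95, 0.29; count ≥ 0.58 → 1.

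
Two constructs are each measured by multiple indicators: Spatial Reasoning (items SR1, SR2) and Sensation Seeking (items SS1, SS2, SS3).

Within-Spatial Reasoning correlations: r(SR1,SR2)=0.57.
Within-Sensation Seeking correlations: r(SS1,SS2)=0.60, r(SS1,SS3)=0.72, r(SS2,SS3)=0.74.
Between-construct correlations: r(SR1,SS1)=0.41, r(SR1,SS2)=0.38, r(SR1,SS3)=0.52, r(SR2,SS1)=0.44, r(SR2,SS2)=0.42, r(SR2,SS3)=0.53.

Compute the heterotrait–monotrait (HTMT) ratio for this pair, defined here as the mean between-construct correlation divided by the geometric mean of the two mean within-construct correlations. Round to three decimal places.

Mean between = 2.70/6 = 0.4500.
Mean within-SR = 0.57/1 = 0.5700; mean within-SS = 2.06/3 = 0.6867.
Geometric mean = √(0.5700 × 0.6867) = 0.6256.
HTMT = 0.4500 / 0.6256 = 0.719.

0.719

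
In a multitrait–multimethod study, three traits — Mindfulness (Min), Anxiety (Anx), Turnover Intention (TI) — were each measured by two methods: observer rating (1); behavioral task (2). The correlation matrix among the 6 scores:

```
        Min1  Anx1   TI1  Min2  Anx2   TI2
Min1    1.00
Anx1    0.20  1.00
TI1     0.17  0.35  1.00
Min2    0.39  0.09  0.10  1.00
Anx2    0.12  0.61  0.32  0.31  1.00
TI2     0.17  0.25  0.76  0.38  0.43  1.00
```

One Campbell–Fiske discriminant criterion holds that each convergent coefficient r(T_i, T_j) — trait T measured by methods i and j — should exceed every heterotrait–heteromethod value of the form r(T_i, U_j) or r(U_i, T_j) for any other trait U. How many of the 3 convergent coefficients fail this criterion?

0

Convergent coefficients and their comparison sets:
Min (methods 1·2): 0.39 vs {0.12, 0.09, 0.17, 0.10} → pass.
Anx (methods 1·2): 0.61 vs {0.09, 0.12, 0.25, 0.32} → pass.
TI (methods 1·2): 0.76 vs {0.10, 0.17, 0.32, 0.25} → pass.
0 of 3 fail.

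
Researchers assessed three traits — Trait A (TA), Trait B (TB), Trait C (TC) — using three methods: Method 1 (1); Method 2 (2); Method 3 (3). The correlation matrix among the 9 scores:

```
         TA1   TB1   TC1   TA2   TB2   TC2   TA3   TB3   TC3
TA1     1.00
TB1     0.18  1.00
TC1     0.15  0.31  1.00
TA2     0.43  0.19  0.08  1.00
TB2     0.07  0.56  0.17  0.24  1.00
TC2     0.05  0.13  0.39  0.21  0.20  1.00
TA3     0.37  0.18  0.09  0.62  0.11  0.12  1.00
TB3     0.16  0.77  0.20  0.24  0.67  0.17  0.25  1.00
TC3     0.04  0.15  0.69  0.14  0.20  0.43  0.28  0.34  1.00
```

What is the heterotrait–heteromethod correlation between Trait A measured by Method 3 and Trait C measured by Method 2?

Different traits and methods: r(TA3, TC2) = 0.12.

0.12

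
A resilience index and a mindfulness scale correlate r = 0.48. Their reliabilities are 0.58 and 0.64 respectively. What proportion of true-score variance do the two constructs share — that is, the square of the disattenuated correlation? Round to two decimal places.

0.62

Disattenuated r = 0.48 / √(0.58 × 0.64) = 0.48 / 0.6093 = 0.7878.
Shared true-score variance = 0.7878² = 0.6206 ≈ 0.62.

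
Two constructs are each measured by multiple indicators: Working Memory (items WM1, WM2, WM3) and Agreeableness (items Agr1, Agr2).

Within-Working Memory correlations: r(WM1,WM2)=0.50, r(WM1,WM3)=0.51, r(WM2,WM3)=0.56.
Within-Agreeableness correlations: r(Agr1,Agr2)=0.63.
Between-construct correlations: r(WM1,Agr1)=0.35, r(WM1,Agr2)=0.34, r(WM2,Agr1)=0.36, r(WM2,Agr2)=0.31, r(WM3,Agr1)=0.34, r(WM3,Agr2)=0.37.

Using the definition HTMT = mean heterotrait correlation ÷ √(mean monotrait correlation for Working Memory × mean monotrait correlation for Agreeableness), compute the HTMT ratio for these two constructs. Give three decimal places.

Mean heterotrait r = 2.07/6 = 0.3450.
Mean within-WM = 1.57/3 = 0.5233; mean within-Agr = 0.63/1 = 0.6300.
Geometric mean = √(0.5233 × 0.6300) = 0.5742.
HTMT = 0.3450 / 0.5742 = 0.601.

0.601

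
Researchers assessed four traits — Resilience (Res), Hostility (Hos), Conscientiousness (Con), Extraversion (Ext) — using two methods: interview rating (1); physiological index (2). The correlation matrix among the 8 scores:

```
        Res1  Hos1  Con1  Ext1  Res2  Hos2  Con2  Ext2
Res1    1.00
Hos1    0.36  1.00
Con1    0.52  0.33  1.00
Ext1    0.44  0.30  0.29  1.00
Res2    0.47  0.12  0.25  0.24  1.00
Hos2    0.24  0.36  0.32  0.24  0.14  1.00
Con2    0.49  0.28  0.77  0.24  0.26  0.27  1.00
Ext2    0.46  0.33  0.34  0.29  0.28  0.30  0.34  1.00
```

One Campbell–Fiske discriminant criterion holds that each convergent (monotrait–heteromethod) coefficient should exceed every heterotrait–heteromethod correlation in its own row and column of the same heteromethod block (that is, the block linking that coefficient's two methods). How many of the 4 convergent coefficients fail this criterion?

2

Each convergent coefficient versus the relevant comparison correlations:
Res (methods 1·2): 0.47 vs {0.24, 0.12, 0.49, 0.25, 0.46, 0.24} → fail.
Hos (methods 1·2): 0.36 vs {0.12, 0.24, 0.28, 0.32, 0.33, 0.24} → pass.
Con (methods 1·2): 0.77 vs {0.25, 0.49, 0.32, 0.28, 0.34, 0.24} → pass.
Ext (methods 1·2): 0.29 vs {0.24, 0.46, 0.24, 0.33, 0.24, 0.34} → fail.
2 of 4 fail.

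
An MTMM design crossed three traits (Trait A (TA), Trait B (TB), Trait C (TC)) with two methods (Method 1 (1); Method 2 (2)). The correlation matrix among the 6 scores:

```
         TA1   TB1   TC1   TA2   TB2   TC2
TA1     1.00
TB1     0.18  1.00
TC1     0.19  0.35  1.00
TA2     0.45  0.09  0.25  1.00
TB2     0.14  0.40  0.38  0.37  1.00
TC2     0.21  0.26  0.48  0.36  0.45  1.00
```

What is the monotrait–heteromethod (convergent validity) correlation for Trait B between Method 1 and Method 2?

0.40

Same trait (TB), different methods: r(TB1, TB2) = 0.40.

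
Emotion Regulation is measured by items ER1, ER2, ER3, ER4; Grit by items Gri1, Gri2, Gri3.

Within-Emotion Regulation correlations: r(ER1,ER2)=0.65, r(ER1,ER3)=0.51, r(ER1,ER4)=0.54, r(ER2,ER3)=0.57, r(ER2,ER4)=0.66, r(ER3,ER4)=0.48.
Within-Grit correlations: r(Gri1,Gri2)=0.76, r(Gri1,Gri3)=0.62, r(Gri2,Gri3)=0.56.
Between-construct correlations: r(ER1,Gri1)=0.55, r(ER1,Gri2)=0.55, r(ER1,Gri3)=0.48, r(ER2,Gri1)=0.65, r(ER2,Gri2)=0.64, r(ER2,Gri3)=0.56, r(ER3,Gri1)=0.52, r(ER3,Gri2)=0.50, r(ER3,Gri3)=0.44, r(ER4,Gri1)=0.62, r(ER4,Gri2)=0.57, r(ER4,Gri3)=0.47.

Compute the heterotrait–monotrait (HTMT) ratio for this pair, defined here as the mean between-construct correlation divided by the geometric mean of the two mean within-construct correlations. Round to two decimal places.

0.90

Between-construct mean = 6.55/12 = 0.5458.
Mean within-ER = 3.41/6 = 0.5683; mean within-Gri = 1.94/3 = 0.6467.
Geometric mean = √(0.5683 × 0.6467) = 0.6062.
HTMT = 0.5458 / 0.6062 = 0.90.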